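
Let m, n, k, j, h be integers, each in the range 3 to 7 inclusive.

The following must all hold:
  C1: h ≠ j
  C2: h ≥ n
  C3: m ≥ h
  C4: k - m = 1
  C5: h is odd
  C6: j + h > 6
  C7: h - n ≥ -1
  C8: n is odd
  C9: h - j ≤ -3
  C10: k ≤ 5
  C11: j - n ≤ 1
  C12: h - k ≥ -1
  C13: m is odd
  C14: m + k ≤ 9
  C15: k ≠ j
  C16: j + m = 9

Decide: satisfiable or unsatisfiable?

Constraints 7, 9, and 11 give n − j ≥ -1, j − h ≥ 3, h − n ≥ -1.
Adding all 3 inequalities: the left sides telescope to 0, and the right sides sum to (-1) + 3 + (-1) = 1. So 0 ≥ 1, which is false.

Unsatisfiable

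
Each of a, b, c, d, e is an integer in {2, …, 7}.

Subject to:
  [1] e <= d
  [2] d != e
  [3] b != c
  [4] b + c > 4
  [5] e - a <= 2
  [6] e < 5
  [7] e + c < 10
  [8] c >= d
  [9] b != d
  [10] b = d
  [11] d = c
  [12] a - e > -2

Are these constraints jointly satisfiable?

From constraints 10 and 11, b = d = c, so b = c. But constraint 3 says b ≠ c. Contradiction.

Unsatisfiable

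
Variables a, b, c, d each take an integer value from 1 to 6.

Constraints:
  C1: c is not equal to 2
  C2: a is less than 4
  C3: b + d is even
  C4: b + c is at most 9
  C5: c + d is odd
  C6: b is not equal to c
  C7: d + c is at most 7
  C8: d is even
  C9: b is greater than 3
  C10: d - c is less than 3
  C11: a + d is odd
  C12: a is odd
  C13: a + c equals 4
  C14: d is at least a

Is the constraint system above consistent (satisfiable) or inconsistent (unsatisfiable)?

Try a = 1, b = 6, c = 3, d = 4.
Check constraint 4: b + c = 9; constraint 7: d + c = 7; constraint 10: d - c = 1. The remaining constraints are straightforward to verify.

Satisfiable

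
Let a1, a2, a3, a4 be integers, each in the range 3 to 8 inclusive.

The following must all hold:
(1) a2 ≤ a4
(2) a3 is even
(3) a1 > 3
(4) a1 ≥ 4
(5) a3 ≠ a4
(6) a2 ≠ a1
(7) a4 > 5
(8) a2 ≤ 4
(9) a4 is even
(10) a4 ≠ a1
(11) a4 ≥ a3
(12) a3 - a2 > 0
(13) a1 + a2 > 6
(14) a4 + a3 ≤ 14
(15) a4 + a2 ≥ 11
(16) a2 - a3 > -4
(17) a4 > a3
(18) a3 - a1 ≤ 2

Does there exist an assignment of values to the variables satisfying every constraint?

Satisfiable

Take a1 = 4, a2 = 3, a3 = 4, a4 = 8. Then constraint 12: a3 - a2 = 1; constraint 13: a1 + a2 = 7; constraint 14: a4 + a3 = 12, and every other listed constraint is also met.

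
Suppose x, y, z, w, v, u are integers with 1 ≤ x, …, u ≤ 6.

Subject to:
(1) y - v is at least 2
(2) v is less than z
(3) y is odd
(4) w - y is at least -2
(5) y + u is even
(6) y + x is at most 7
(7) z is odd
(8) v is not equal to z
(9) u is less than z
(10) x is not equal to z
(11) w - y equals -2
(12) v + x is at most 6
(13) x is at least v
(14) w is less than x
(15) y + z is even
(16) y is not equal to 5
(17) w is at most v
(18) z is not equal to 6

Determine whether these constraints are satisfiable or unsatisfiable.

Satisfiable

The assignment x = 4, y = 3, z = 3, w = 1, v = 1, u = 1 works:
  constraint 1 holds since y - v = 2.
  constraint 4 holds since w - y = -2.
  constraint 6 holds since y + x = 7.
The rest check out directly.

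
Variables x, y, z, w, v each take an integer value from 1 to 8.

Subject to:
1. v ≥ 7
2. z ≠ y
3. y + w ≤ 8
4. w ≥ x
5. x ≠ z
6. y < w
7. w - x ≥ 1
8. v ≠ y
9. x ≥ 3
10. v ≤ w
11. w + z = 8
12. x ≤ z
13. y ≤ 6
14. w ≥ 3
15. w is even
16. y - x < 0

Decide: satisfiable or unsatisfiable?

From constraints 1 and 10: w ≥ v ≥ 7. From constraints 9 and 12: z ≥ x ≥ 3. Hence w + z ≥ 10. But constraint 11 requires w + z = 8, and 8 < 10. Contradiction.

Unsatisfiable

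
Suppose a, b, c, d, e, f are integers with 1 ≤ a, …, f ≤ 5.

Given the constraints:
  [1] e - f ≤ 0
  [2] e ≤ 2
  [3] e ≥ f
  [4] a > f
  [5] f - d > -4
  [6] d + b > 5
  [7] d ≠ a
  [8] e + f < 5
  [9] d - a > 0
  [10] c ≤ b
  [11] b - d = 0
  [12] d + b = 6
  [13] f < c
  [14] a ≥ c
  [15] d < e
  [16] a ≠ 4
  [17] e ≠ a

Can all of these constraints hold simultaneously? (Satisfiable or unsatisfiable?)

Constraints 1, 9, 13, 14, and 15 give c ≤ a, a < d, d < e, e ≤ f, f < c. Chaining: c ≤ a < d < e ≤ f < c, which forces c < c — impossible.

Unsatisfiable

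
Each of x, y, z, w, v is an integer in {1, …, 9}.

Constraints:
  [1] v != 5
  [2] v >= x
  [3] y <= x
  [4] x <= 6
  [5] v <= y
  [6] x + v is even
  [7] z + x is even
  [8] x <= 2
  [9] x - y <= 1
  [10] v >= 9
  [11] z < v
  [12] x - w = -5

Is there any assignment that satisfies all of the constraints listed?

From constraints 5 and 10: y ≥ v and v ≥ 9, so y ≥ 9. From constraints 3 and 4: y ≤ x and x ≤ 6, so y ≤ 6. But 6 < 9, so no value of y works.

Unsatisfiable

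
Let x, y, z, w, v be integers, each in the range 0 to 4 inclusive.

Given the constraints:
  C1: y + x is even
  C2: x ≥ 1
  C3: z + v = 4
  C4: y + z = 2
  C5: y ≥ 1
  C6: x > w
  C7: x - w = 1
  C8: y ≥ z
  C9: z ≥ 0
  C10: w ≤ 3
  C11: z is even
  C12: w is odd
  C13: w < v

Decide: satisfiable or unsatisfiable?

Satisfiable

Try x = 4, y = 2, z = 0, w = 3, v = 4.
Check constraint 3: z + v = 4; constraint 4: y + z = 2; constraint 7: x - w = 1. The remaining constraints are straightforward to verify.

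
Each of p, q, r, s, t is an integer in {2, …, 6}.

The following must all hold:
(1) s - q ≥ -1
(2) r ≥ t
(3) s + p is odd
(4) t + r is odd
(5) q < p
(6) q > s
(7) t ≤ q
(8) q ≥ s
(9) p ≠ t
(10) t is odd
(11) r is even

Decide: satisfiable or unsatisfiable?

Satisfiable

The assignment p = 5, q = 3, r = 6, s = 2, t = 3 works:
  constraint 1 holds since s - q = -1.
  constraint 3 holds since s + p = 7 is odd.
The rest check out directly.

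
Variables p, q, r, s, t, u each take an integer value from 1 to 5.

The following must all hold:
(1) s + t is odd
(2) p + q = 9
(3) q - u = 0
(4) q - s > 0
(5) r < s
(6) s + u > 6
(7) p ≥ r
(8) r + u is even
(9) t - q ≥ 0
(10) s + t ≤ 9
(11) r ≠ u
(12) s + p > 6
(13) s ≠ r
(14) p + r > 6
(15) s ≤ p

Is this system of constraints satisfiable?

Satisfiable

Take p = 4, q = 5, r = 3, s = 4, t = 5, u = 5. Then constraint 2: p + q = 9; constraint 3: q - u = 0; constraint 4: q - s = 1, and every other listed constraint is also met.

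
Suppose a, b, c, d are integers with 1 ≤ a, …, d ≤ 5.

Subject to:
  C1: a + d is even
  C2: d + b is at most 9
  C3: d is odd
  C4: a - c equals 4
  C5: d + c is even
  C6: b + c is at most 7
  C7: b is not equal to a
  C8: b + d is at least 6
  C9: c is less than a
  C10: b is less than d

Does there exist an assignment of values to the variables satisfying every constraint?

Satisfiable

One satisfying assignment is a = 5, b = 3, c = 1, d = 5.
For the less obvious constraints — constraint 2: d + b = 8; constraint 4: a - c = 4 — and the others hold by inspection.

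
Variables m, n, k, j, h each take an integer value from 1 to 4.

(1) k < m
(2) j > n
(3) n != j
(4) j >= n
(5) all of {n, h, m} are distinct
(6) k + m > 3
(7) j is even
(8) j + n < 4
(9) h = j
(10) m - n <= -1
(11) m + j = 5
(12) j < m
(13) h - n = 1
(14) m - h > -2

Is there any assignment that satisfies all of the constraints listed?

Unsatisfiable

Constraints 2, 10, and 12 give j < m, m < n, n < j. Chaining: j < m < n < j, which forces j < j — impossible.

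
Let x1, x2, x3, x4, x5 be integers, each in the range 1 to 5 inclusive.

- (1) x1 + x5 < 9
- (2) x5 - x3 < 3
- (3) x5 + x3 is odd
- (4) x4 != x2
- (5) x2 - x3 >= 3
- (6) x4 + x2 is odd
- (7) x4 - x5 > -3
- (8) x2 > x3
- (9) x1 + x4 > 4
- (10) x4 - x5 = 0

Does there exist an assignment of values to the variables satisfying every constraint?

Setting (x1, x2, x3, x4, x5) = (5, 5, 1, 2, 2) satisfies everything: constraint 1: x1 + x5 = 7; constraint 2: x5 - x3 = 1, and the others follow.

Satisfiable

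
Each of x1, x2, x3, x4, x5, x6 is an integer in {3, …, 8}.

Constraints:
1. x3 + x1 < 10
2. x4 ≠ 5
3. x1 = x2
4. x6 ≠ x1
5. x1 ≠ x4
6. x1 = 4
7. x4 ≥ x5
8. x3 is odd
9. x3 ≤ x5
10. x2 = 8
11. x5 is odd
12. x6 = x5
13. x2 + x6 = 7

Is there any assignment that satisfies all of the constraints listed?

Constraint 6 fixes x1 = 4 and constraint 10 fixes x2 = 8, but constraint 3 requires x1 = x2. Since 4 ≠ 8, contradiction.

Unsatisfiable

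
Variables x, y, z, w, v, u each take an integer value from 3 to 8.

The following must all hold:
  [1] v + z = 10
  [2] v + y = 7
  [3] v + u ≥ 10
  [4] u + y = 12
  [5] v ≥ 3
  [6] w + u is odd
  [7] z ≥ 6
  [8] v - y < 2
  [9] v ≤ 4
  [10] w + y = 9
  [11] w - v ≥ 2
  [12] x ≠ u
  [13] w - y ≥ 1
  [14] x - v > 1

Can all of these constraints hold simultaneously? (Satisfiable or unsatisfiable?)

One satisfying assignment is x = 5, y = 4, z = 7, w = 5, v = 3, u = 8.
For the less obvious constraints — constraint 1: v + z = 10; constraint 2: v + y = 7; constraint 3: v + u = 11 — and the others hold by inspection.

Satisfiable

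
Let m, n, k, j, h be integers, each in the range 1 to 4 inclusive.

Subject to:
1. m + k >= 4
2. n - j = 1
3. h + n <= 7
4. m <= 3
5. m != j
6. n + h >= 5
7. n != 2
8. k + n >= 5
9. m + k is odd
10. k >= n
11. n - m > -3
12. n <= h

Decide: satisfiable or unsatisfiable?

One satisfying assignment is m = 3, n = 3, k = 4, j = 2, h = 3.
For the less obvious constraints — constraint 1: m + k = 7; constraint 2: n - j = 1 — and the others hold by inspection.

Satisfiable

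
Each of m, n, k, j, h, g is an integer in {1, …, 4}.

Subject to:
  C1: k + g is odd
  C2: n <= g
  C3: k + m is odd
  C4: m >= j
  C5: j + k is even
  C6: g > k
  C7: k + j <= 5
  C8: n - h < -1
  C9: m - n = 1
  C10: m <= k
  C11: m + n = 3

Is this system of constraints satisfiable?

Satisfiable

Setting (m, n, k, j, h, g) = (2, 1, 3, 1, 4, 4) satisfies everything: constraint 7: k + j = 4; constraint 8: n - h = -3, and the others follow.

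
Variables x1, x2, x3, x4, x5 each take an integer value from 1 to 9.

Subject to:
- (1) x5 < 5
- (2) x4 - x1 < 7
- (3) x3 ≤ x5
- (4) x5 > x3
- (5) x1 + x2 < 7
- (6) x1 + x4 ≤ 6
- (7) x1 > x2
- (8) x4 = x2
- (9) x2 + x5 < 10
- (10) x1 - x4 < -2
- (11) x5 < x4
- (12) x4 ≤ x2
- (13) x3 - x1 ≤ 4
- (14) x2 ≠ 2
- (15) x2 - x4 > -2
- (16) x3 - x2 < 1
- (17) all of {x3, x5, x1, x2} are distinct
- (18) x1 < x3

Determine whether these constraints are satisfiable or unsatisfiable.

Constraints 4, 7, 11, 12, and 18 give x5 < x4, x4 ≤ x2, x2 < x1, x1 < x3, x3 < x5. Chaining: x5 < x4 ≤ x2 < x1 < x3 < x5, which forces x5 < x5 — impossible.

Unsatisfiable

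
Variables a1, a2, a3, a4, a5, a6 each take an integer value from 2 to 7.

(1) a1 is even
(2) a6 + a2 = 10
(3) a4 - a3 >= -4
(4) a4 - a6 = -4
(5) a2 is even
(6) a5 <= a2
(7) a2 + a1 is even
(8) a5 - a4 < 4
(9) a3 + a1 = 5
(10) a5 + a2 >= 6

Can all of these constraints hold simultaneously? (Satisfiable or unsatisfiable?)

Satisfiable

Setting (a1, a2, a3, a4, a5, a6) = (2, 4, 3, 2, 4, 6) satisfies everything: constraint 2: a6 + a2 = 10; constraint 3: a4 - a3 = -1; constraint 4: a4 - a6 = -4, and the others follow.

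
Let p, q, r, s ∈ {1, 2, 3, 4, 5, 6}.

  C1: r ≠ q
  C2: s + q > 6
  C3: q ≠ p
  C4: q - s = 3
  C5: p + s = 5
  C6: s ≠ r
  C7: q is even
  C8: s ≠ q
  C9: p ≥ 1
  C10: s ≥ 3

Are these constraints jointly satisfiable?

Satisfiable

One satisfying assignment is p = 2, q = 6, r = 2, s = 3.
For the less obvious constraints — constraint 2: s + q = 9; constraint 4: q - s = 3 — and the others hold by inspection.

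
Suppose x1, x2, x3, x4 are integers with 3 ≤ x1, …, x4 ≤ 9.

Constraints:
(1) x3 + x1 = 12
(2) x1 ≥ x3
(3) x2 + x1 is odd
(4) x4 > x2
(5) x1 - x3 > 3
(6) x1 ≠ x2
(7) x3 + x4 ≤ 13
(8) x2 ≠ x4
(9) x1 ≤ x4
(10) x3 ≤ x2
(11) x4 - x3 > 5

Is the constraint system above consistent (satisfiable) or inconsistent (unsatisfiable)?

Satisfiable

Try x1 = 9, x2 = 8, x3 = 3, x4 = 9.
Check constraint 1: x3 + x1 = 12; constraint 5: x1 - x3 = 6. The remaining constraints are straightforward to verify.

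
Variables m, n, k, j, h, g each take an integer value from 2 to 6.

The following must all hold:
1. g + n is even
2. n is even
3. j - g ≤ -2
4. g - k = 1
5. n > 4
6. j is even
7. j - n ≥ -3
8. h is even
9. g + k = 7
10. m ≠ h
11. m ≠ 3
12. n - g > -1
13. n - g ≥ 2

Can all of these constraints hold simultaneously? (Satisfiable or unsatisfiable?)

Unsatisfiable

Constraints 3, 7, and 13 give j − n ≥ -3, n − g ≥ 2, g − j ≥ 2.
Adding all 3 inequalities: the left sides telescope to 0, and the right sides sum to (-3) + 2 + 2 = 1. So 0 ≥ 1, which is false.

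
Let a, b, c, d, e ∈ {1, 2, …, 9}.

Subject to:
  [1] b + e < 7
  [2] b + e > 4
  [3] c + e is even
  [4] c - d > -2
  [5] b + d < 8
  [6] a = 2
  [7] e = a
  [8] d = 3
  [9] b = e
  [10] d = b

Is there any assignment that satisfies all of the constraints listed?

Constraint 8 fixes d = 3 and constraint 6 fixes a = 2. Constraints 7, 9, and 10 give d = b = e = a, so d = a. But 3 ≠ 2 — contradiction.

Unsatisfiable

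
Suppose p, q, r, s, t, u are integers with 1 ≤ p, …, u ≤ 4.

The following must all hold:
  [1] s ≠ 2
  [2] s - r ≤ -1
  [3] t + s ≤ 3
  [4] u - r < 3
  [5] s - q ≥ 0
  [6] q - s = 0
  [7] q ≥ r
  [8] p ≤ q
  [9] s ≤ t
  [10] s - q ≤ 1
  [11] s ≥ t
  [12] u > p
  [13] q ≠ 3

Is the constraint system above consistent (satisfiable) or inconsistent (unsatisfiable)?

Unsatisfiable

Constraints 2, 5, and 7 give s < r, r ≤ q, q ≤ s. Chaining: s < r ≤ q ≤ s, which forces s < s — impossible.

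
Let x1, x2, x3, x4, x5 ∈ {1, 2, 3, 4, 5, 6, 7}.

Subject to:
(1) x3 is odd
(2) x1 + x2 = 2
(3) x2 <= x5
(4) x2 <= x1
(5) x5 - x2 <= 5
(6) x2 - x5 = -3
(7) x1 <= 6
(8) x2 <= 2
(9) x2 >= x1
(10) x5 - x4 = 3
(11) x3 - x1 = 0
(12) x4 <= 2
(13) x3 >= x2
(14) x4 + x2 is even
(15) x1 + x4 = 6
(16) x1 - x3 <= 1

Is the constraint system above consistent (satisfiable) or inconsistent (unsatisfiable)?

Unsatisfiable

From constraints 8 and 9: x1 ≤ x2 ≤ 2. From constraint 12: x4 ≤ 2. Hence x1 + x4 ≤ 4. But constraint 15 requires x1 + x4 = 6, and 6 > 4. Contradiction.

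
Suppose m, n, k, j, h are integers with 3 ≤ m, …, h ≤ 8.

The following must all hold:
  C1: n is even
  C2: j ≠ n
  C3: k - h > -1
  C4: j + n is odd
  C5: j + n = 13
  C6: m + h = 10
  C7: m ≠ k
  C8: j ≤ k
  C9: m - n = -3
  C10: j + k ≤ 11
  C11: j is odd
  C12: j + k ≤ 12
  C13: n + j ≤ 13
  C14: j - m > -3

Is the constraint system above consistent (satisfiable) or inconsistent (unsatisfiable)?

Setting (m, n, k, j, h) = (5, 8, 6, 5, 5) satisfies everything: constraint 3: k - h = 1; constraint 5: j + n = 13; constraint 6: m + h = 10, and the others follow.

Satisfiable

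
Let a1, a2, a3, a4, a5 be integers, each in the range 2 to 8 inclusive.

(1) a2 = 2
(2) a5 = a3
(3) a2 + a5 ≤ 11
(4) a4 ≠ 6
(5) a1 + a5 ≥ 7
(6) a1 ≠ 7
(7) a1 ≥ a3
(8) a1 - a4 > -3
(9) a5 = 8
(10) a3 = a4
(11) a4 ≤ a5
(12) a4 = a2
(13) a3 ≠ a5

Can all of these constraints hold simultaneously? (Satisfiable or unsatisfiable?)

Constraint 9 fixes a5 = 8 and constraint 1 fixes a2 = 2. Constraints 2, 10, and 12 give a5 = a3 = a4 = a2, so a5 = a2. But 8 ≠ 2 — contradiction.

Unsatisfiable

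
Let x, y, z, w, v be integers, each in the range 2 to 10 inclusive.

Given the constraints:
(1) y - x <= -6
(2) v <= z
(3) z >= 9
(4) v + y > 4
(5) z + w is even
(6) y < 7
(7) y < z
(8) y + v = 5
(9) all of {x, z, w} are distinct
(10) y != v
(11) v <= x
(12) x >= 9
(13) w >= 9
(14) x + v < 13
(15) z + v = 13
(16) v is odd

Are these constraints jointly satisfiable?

Constraints 3, 12, and 13 confine each of x, z, w to the 2 values {9, 10} (the domain already gives each ≤ 10).
Constraint 9 requires all 3 of them to be distinct, but only 2 values are available — impossible by the pigeonhole principle.

Unsatisfiable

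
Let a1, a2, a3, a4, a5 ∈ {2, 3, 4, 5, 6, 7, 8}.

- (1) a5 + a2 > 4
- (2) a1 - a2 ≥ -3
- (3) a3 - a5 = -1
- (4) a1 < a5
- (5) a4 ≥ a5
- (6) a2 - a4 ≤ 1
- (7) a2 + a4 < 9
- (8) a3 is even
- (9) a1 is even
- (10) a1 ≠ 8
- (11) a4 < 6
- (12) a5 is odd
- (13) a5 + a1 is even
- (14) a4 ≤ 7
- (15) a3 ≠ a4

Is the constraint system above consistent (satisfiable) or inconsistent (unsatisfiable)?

Constraint 12 makes a5 odd and constraint 9 makes a1 even, so a5 + a1 must be odd. Constraint 13 says a5 + a1 is even — contradiction.

Unsatisfiable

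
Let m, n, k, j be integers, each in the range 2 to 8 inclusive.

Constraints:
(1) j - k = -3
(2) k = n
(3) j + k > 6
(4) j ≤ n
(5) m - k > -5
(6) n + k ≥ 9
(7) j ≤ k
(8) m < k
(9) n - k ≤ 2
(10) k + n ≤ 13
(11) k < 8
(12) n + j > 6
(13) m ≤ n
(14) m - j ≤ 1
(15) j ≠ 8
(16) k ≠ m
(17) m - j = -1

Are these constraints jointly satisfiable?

Satisfiable

Setting (m, n, k, j) = (2, 6, 6, 3) satisfies everything: constraint 1: j - k = -3; constraint 3: j + k = 9, and the others follow.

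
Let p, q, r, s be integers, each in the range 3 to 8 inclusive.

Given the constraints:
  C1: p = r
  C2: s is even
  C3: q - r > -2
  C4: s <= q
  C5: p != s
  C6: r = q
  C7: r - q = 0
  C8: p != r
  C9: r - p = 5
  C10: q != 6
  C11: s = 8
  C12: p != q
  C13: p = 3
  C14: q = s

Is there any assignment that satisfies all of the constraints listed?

Unsatisfiable

Constraint 13 fixes p = 3 and constraint 11 fixes s = 8. Constraints 1, 6, and 14 give p = r = q = s, so p = s. But 3 ≠ 8 — contradiction.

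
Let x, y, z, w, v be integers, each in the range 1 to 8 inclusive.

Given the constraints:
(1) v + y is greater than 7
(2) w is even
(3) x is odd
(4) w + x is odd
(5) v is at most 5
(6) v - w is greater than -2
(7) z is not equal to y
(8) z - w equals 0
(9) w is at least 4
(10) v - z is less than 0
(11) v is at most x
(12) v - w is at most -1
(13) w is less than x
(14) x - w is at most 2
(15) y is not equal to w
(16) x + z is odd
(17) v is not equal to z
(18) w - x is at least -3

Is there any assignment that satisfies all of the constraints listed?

Try x = 5, y = 5, z = 4, w = 4, v = 3.
Check constraint 1: v + y = 8; constraint 6: v - w = -1; constraint 8: z - w = 0. The remaining constraints are straightforward to verify.

Satisfiable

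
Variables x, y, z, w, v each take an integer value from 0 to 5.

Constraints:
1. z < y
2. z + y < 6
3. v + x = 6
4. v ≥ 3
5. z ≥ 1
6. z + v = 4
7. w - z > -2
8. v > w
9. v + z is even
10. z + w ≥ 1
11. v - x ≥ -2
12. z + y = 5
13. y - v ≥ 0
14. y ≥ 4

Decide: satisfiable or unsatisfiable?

Satisfiable

Try x = 3, y = 4, z = 1, w = 2, v = 3.
Check constraint 2: z + y = 5; constraint 3: v + x = 6; constraint 6: z + v = 4. The remaining constraints are straightforward to verify.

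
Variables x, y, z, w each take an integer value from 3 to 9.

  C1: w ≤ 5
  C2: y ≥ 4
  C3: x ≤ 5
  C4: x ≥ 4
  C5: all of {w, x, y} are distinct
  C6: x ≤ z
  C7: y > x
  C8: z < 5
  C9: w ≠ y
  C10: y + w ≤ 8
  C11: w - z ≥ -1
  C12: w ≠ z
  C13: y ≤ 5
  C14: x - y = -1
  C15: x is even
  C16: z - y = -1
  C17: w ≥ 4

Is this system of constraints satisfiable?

Constraints 1, 2, 3, 4, 13, and 17 confine each of w, x, y to the 2 values {4, 5}.
Constraint 5 requires all 3 of them to be distinct, but only 2 values are available — impossible by the pigeonhole principle.

Unsatisfiable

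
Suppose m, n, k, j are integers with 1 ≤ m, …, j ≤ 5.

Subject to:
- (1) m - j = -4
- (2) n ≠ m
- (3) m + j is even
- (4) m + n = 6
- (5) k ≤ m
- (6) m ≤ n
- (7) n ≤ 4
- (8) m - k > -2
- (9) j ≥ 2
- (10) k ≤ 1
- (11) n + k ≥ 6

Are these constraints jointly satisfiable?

Unsatisfiable

From constraint 7: n ≤ 4. From constraint 10: k ≤ 1. Hence n + k ≤ 5. But constraint 11 requires n + k ≥ 6, and 6 > 5. Contradiction.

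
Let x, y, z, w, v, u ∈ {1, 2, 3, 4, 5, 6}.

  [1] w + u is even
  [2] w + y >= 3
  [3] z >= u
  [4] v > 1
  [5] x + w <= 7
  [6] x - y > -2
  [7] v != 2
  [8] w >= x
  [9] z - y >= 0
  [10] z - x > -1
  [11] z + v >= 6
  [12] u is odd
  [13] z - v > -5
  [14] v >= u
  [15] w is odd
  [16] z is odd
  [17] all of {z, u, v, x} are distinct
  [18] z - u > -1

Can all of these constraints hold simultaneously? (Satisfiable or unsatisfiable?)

The assignment x = 2, y = 3, z = 3, w = 3, v = 5, u = 1 works:
  constraint 2 holds since w + y = 6.
  constraint 5 holds since x + w = 5.
  constraint 6 holds since x - y = -1.
The rest check out directly.

Satisfiable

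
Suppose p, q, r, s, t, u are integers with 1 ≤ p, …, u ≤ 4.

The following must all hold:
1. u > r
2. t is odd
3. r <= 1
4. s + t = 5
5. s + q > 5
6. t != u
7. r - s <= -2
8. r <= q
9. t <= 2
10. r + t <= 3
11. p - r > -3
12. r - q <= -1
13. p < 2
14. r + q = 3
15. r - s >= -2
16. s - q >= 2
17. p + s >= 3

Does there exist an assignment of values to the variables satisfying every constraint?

Unsatisfiable

Constraints 12, 15, and 16 give q − r ≥ 1, r − s ≥ -2, s − q ≥ 2.
Adding all 3 inequalities: the left sides telescope to 0, and the right sides sum to 1 + (-2) + 2 = 1. So 0 ≥ 1, which is false.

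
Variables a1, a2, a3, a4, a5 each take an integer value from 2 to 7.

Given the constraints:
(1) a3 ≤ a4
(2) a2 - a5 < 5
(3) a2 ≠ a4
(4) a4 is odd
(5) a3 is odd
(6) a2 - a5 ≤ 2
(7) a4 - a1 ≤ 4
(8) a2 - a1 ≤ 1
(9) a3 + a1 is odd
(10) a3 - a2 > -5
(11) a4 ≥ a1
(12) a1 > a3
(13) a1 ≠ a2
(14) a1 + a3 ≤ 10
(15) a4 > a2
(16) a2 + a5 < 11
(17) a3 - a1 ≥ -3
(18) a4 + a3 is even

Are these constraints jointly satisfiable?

Satisfiable

Try a1 = 6, a2 = 5, a3 = 3, a4 = 7, a5 = 3.
Check constraint 2: a2 - a5 = 2; constraint 6: a2 - a5 = 2; constraint 7: a4 - a1 = 1. The remaining constraints are straightforward to verify.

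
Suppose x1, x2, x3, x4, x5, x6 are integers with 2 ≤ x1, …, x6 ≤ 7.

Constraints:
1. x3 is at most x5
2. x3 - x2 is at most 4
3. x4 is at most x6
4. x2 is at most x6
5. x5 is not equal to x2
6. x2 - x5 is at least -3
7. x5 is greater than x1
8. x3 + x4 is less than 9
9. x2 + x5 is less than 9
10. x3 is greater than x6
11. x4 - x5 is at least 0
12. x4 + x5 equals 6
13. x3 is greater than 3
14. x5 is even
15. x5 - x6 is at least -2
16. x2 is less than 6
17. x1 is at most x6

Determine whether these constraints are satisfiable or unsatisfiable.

Unsatisfiable

Constraints 1, 3, 10, and 11 give x4 ≤ x6, x6 < x3, x3 ≤ x5, x5 ≤ x4. Chaining: x4 ≤ x6 < x3 ≤ x5 ≤ x4, which forces x4 < x4 — impossible.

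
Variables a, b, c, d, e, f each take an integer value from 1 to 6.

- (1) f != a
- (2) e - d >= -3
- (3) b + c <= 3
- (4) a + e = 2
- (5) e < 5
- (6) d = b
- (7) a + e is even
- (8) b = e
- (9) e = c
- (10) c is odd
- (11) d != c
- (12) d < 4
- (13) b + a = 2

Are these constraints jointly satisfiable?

From constraints 6, 8, and 9, d = b = e = c, so d = c. But constraint 11 says d ≠ c. Contradiction.

Unsatisfiable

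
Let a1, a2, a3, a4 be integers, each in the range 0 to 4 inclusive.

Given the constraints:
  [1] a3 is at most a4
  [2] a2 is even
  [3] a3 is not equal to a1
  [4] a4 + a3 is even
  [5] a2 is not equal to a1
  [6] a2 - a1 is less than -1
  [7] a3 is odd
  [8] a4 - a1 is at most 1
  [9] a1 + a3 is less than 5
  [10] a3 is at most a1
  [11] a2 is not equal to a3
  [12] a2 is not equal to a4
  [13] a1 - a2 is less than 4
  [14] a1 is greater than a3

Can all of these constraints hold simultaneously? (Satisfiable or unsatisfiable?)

Setting (a1, a2, a3, a4) = (2, 0, 1, 3) satisfies everything: constraint 6: a2 - a1 = -2; constraint 8: a4 - a1 = 1, and the others follow.

Satisfiable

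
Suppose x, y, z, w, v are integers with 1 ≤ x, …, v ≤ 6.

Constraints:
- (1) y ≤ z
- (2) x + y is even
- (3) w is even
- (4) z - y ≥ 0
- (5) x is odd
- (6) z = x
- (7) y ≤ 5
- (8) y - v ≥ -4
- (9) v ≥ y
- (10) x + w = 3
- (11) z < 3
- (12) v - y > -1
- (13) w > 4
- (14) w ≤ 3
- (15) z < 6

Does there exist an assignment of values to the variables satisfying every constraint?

Unsatisfiable

From constraint 13: w ≥ 5. From constraint 14: w ≤ 3. But 3 < 5, so no value of w works.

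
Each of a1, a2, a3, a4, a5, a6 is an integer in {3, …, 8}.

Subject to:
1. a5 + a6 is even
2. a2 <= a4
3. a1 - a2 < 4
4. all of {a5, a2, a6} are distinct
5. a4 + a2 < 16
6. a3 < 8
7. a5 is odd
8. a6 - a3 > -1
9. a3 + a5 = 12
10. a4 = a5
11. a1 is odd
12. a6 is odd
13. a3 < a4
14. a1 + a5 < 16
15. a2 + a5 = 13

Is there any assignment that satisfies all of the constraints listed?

Setting (a1, a2, a3, a4, a5, a6) = (7, 6, 5, 7, 7, 5) satisfies everything: constraint 3: a1 - a2 = 1; constraint 5: a4 + a2 = 13, and the others follow.

Satisfiable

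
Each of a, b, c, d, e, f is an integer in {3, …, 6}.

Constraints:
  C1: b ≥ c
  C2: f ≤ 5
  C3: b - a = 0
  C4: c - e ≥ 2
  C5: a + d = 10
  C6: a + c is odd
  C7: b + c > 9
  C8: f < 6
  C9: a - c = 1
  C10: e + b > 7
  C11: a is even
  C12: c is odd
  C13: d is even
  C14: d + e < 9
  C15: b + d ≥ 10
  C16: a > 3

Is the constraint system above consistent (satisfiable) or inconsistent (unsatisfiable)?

Satisfiable

Take a = 6, b = 6, c = 5, d = 4, e = 3, f = 3. Then constraint 3: b - a = 0; constraint 4: c - e = 2, and every other listed constraint is also met.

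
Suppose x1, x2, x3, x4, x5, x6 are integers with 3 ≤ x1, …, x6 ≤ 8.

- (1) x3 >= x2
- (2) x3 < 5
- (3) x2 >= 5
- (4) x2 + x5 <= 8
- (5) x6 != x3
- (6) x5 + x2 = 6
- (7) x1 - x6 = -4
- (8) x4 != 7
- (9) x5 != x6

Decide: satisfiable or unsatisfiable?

From constraints 1 and 3: x3 ≥ x2 and x2 ≥ 5, so x3 ≥ 5. From constraint 2: x3 ≤ 4. But 4 < 5, so no value of x3 works.

Unsatisfiable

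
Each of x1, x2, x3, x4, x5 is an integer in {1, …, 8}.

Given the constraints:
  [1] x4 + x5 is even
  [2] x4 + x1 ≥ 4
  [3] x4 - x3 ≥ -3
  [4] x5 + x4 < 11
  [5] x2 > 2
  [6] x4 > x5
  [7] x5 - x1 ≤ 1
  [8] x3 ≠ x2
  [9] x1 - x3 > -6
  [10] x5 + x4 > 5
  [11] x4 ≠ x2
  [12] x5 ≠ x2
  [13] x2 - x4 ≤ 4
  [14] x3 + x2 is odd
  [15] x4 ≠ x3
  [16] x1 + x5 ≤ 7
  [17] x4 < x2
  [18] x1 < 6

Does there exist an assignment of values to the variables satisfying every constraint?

The assignment x1 = 2, x2 = 6, x3 = 7, x4 = 5, x5 = 3 works:
  constraint 2 holds since x4 + x1 = 7.
  constraint 3 holds since x4 - x3 = -2.
The rest check out directly.

Satisfiable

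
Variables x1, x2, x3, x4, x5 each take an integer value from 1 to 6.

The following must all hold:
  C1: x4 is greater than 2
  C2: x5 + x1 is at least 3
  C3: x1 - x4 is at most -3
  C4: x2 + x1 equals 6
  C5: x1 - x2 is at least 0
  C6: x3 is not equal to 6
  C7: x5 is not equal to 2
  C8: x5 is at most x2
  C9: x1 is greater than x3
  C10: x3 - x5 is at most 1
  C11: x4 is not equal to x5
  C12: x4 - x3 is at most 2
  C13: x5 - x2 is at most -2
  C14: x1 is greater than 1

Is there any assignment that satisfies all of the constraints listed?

Constraints 3, 5, 10, 12, and 13 give x4 − x1 ≥ 3, x1 − x2 ≥ 0, x2 − x5 ≥ 2, x5 − x3 ≥ -1, x3 − x4 ≥ -2.
Adding all 5 inequalities: the left sides telescope to 0, and the right sides sum to 3 + 0 + 2 + (-1) + (-2) = 2. So 0 ≥ 2, which is false.

Unsatisfiable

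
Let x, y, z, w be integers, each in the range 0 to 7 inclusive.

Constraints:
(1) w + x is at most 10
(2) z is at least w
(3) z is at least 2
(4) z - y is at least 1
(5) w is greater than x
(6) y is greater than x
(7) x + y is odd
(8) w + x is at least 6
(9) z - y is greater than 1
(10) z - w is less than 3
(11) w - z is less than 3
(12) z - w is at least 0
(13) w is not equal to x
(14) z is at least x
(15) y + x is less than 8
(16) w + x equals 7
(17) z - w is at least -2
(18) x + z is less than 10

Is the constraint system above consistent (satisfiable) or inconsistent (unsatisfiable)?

One satisfying assignment is x = 0, y = 5, z = 7, w = 7.
For the less obvious constraints — constraint 1: w + x = 7; constraint 4: z - y = 2 — and the others hold by inspection.

Satisfiable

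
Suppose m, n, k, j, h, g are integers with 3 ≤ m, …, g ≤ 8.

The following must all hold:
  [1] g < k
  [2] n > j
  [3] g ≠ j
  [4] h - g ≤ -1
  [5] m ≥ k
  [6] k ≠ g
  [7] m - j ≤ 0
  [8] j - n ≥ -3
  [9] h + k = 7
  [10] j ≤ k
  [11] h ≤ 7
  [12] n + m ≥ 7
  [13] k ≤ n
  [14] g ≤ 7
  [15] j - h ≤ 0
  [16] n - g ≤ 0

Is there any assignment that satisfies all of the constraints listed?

Unsatisfiable

Constraints 1, 2, 5, 7, and 16 give j < n, n ≤ g, g < k, k ≤ m, m ≤ j. Chaining: j < n ≤ g < k ≤ m ≤ j, which forces j < j — impossible.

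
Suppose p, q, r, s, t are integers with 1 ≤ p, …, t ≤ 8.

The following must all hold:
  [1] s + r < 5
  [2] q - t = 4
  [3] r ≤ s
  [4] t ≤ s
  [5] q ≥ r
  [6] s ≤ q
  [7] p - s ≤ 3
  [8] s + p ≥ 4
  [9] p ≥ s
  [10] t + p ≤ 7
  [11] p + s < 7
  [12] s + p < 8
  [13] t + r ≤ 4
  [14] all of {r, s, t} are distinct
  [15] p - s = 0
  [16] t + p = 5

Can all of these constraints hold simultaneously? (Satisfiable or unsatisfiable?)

Satisfiable

One satisfying assignment is p = 3, q = 6, r = 1, s = 3, t = 2.
For the less obvious constraints — constraint 1: s + r = 4; constraint 2: q - t = 4; constraint 7: p - s = 0 — and the others hold by inspection.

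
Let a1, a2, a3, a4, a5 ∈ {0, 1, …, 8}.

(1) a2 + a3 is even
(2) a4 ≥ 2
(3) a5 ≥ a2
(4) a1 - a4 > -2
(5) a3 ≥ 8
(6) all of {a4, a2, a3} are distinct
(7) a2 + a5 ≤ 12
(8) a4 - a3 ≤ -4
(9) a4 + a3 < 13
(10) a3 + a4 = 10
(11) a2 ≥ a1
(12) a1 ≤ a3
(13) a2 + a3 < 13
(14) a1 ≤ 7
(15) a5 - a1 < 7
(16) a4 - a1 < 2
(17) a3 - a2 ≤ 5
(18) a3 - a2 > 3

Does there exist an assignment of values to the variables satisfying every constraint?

Satisfiable

Take a1 = 3, a2 = 4, a3 = 8, a4 = 2, a5 = 8. Then constraint 4: a1 - a4 = 1; constraint 7: a2 + a5 = 12, and every other listed constraint is also met.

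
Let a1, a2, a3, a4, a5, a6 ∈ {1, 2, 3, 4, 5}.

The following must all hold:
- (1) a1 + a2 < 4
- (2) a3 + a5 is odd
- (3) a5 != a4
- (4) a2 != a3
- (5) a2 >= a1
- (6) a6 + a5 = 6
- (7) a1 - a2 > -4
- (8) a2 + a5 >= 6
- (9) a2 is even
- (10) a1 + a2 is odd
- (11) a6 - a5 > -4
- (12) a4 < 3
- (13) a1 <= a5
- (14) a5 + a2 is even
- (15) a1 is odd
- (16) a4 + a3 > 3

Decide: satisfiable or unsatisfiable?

Try a1 = 1, a2 = 2, a3 = 3, a4 = 2, a5 = 4, a6 = 2.
Check constraint 1: a1 + a2 = 3; constraint 6: a6 + a5 = 6. The remaining constraints are straightforward to verify.

Satisfiable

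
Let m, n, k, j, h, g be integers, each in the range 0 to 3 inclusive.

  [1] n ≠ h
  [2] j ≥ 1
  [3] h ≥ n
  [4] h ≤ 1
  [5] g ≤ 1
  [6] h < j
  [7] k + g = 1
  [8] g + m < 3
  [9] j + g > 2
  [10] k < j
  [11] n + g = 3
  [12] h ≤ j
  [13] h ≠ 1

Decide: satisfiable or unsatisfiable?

Unsatisfiable

From constraints 3 and 4: n ≤ h ≤ 1. From constraint 5: g ≤ 1. Hence n + g ≤ 2. But constraint 11 requires n + g = 3, and 3 > 2. Contradiction.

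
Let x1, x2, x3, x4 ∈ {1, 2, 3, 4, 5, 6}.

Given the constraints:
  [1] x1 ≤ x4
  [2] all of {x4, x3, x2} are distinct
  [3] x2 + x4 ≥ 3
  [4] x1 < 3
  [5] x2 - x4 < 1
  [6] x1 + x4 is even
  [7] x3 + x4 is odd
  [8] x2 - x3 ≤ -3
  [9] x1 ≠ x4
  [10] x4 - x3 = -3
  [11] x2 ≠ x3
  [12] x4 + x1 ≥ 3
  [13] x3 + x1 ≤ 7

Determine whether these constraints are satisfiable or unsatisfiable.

Satisfiable

The assignment x1 = 1, x2 = 1, x3 = 6, x4 = 3 works:
  constraint 3 holds since x2 + x4 = 4.
  constraint 5 holds since x2 - x4 = -2.
  constraint 8 holds since x2 - x3 = -5.
The rest check out directly.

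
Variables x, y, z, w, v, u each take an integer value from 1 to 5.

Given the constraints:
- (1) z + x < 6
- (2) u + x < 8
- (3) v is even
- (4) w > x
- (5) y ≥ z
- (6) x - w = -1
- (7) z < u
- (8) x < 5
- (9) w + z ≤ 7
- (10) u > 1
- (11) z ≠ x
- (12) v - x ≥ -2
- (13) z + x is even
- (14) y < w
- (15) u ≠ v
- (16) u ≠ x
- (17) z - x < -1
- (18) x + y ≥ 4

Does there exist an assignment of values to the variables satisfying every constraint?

Satisfiable

The assignment x = 3, y = 3, z = 1, w = 4, v = 4, u = 2 works:
  constraint 1 holds since z + x = 4.
  constraint 2 holds since u + x = 5.
The rest check out directly.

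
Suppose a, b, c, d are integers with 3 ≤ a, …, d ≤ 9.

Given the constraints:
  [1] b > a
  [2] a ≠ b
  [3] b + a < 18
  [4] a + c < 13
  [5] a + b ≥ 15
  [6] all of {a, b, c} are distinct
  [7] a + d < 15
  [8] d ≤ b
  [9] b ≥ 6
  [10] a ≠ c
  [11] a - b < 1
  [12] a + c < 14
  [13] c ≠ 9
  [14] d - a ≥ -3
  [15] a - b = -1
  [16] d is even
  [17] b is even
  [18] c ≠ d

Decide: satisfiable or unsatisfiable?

Satisfiable

Try a = 7, b = 8, c = 4, d = 6.
Check constraint 3: b + a = 15; constraint 4: a + c = 11. The remaining constraints are straightforward to verify.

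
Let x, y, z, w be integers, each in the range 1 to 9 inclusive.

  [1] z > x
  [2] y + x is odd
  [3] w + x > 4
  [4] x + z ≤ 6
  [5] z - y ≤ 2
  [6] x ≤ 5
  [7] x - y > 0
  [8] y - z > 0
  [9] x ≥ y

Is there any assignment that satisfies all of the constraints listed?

Unsatisfiable

Constraints 1, 7, and 8 give y < x, x < z, z < y. Chaining: y < x < z < y, which forces y < y — impossible.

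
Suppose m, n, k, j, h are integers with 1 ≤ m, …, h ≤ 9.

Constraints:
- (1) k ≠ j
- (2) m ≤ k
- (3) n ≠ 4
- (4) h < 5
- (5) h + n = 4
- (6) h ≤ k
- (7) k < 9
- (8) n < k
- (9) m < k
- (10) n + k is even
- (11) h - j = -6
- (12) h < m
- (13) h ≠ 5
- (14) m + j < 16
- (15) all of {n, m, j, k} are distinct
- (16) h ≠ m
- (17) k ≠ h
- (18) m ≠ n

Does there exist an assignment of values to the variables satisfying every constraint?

Try m = 4, n = 1, k = 7, j = 9, h = 3.
Check constraint 5: h + n = 4; constraint 11: h - j = -6; constraint 14: m + j = 13. The remaining constraints are straightforward to verify.

Satisfiable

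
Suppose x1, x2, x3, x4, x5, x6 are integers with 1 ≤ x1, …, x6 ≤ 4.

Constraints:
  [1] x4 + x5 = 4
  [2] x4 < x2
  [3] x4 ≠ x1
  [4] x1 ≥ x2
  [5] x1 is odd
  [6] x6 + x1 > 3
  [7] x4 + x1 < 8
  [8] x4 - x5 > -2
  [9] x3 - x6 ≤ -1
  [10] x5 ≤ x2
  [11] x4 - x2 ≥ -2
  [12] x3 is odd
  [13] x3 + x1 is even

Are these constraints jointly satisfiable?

Take x1 = 3, x2 = 3, x3 = 1, x4 = 2, x5 = 2, x6 = 3. Then constraint 1: x4 + x5 = 4; constraint 6: x6 + x1 = 6, and every other listed constraint is also met.

Satisfiable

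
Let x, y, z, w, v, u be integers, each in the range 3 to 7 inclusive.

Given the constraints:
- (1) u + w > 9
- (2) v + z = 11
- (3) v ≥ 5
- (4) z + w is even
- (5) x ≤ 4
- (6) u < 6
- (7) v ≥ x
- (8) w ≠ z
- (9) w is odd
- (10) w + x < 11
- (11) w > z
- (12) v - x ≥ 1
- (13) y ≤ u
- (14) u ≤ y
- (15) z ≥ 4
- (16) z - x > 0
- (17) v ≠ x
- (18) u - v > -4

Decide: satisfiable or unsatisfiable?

Satisfiable

The assignment x = 3, y = 3, z = 5, w = 7, v = 6, u = 3 works:
  constraint 1 holds since u + w = 10.
  constraint 2 holds since v + z = 11.
The rest check out directly.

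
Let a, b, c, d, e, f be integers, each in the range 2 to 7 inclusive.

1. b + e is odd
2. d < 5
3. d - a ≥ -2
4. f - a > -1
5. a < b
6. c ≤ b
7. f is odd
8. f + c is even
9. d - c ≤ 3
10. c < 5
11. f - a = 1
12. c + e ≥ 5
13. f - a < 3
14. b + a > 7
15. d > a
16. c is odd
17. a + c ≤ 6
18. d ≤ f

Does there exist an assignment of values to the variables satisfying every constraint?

Setting (a, b, c, d, e, f) = (2, 7, 3, 3, 2, 3) satisfies everything: constraint 3: d - a = 1; constraint 4: f - a = 1; constraint 9: d - c = 0, and the others follow.

Satisfiable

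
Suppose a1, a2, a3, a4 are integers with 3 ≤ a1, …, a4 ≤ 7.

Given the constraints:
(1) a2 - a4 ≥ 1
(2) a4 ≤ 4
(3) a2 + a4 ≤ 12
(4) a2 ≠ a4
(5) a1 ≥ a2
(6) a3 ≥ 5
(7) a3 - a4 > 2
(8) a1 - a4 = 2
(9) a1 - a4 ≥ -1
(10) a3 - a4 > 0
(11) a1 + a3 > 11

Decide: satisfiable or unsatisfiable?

Satisfiable

One satisfying assignment is a1 = 6, a2 = 6, a3 = 7, a4 = 4.
For the less obvious constraints — constraint 1: a2 - a4 = 2; constraint 3: a2 + a4 = 10; constraint 7: a3 - a4 = 3 — and the others hold by inspection.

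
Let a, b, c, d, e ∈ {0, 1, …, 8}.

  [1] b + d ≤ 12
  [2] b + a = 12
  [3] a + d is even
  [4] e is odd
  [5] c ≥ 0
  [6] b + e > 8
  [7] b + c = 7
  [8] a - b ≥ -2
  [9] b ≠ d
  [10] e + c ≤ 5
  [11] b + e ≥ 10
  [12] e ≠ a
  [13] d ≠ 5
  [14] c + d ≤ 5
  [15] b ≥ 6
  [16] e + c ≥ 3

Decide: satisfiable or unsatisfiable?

Try a = 5, b = 7, c = 0, d = 3, e = 3.
Check constraint 1: b + d = 10; constraint 2: b + a = 12; constraint 6: b + e = 10. The remaining constraints are straightforward to verify.

Satisfiable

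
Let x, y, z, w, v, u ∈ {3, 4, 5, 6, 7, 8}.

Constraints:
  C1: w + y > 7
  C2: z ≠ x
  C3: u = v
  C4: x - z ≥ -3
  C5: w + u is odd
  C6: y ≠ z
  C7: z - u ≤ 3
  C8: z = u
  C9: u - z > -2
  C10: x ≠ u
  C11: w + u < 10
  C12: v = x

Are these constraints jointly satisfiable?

Unsatisfiable

From constraints 3, 8, and 12, z = u = v = x, so z = x. But constraint 2 says z ≠ x. Contradiction.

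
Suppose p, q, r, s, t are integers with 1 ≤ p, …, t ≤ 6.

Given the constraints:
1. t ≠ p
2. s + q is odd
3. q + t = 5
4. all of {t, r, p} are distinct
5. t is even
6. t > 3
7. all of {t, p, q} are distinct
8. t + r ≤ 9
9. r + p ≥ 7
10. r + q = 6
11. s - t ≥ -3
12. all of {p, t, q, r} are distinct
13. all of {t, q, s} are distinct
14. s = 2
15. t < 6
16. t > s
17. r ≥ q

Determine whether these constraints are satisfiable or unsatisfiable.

Satisfiable

One satisfying assignment is p = 2, q = 1, r = 5, s = 2, t = 4.
For the less obvious constraints — constraint 3: q + t = 5; constraint 8: t + r = 9 — and the others hold by inspection.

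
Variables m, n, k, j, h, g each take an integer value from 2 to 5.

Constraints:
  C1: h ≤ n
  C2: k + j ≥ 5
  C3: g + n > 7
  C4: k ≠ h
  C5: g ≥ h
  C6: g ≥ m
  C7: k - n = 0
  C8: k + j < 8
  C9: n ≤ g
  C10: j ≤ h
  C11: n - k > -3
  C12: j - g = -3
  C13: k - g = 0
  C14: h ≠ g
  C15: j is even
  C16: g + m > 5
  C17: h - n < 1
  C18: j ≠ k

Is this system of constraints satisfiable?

Take m = 3, n = 5, k = 5, j = 2, h = 3, g = 5. Then constraint 2: k + j = 7; constraint 3: g + n = 10, and every other listed constraint is also met.

Satisfiable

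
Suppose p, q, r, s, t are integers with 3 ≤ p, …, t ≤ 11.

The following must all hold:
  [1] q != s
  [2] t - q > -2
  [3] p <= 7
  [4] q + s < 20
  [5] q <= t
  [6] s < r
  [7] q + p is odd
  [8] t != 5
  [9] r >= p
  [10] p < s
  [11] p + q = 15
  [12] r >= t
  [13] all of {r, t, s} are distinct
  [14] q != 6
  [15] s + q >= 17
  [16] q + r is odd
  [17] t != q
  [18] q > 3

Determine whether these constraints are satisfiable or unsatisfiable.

Satisfiable

Take p = 7, q = 8, r = 11, s = 10, t = 9. Then constraint 2: t - q = 1; constraint 4: q + s = 18; constraint 11: p + q = 15, and every other listed constraint is also met.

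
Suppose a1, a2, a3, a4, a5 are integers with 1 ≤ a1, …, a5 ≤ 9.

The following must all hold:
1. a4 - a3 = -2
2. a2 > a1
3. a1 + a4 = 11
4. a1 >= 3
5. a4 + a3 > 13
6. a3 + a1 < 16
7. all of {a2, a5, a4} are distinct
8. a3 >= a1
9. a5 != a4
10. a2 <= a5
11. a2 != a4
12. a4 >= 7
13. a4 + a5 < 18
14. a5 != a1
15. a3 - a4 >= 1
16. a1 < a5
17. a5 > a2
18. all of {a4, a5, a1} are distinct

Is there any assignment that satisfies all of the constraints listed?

One satisfying assignment is a1 = 4, a2 = 5, a3 = 9, a4 = 7, a5 = 9.
For the less obvious constraints — constraint 1: a4 - a3 = -2; constraint 3: a1 + a4 = 11 — and the others hold by inspection.

Satisfiable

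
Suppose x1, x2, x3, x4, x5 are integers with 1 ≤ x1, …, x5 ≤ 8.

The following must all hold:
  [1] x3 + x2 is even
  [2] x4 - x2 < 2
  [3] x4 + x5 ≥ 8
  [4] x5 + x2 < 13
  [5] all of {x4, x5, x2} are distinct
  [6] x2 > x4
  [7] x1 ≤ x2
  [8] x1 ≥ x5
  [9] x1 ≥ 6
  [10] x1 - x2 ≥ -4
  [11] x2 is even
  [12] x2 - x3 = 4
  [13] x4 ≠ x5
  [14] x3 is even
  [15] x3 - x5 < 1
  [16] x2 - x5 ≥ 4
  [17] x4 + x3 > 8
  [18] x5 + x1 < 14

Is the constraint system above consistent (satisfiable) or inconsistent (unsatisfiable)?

The assignment x1 = 7, x2 = 8, x3 = 4, x4 = 7, x5 = 4 works:
  constraint 2 holds since x4 - x2 = -1.
  constraint 3 holds since x4 + x5 = 11.
  constraint 4 holds since x5 + x2 = 12.
The rest check out directly.

Satisfiable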